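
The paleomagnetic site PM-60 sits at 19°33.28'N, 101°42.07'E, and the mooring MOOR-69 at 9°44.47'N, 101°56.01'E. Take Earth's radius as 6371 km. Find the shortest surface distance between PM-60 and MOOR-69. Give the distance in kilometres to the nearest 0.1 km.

1091.5 km

PM-60: φ = +19.55467°, λ = +101.70117°
MOOR-69: φ = +9.74117°, λ = +101.93350°
Δφ = -9.8135°,  Δλ = 0.2323°
a = sin²(Δφ/2) + cos φ₁ cos φ₂ sin²(Δλ/2) = 0.007320
c = 2·arcsin(√a) = 0.171323 rad = 9.8161°
d = R·c = 6371 × 0.171323 = 1091.5 km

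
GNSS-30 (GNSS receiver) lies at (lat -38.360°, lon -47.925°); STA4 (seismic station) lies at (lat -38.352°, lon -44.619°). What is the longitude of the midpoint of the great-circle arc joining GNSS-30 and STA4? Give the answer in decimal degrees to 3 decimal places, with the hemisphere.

46.272°W

Bx = cos φ₂ cos Δλ = 0.782908,  By = cos φ₂ sin Δλ = 0.045224
φₘ = atan2(sin φ₁ + sin φ₂, √((cos φ₁ + Bx)² + By²)) = -38.36761°
λₘ = λ₁ + atan2(By, cos φ₁ + Bx) = -46.27191°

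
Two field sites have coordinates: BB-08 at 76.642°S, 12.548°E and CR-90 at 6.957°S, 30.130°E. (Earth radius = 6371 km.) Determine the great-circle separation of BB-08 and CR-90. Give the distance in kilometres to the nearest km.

Δφ = 69.6850°,  Δλ = 17.5820°
a = sin²(Δφ/2) + cos φ₁ cos φ₂ sin²(Δλ/2) = 0.331766
c = 2·arcsin(√a) = 1.227633 rad = 70.3382°
d = R·c = 6371 × 1.227633 = 7821.2 km

7821 km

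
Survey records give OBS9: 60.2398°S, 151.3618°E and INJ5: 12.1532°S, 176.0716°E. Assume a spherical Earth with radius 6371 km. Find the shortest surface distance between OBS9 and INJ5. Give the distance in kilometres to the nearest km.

5718 km

Δφ = 48.0866°,  Δλ = 24.7098°
a = sin²(Δφ/2) + cos φ₁ cos φ₂ sin²(Δλ/2) = 0.188212
c = 2·arcsin(√a) = 0.897488 rad = 51.4223°
d = R·c = 6371 × 0.897488 = 5717.9 km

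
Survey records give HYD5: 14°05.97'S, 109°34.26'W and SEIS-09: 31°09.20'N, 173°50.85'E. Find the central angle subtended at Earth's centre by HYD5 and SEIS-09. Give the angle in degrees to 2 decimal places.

HYD5: φ = -14.09950°, λ = -109.57100°
SEIS-09: φ = +31.15333°, λ = +173.84750°
Δφ = 45.2528°,  Δλ = -76.5815°
a = sin²(Δφ/2) + cos φ₁ cos φ₂ sin²(Δλ/2) = 0.466706
c = 2·arcsin(√a) = 1.504160 rad = 86.1820°

86.18°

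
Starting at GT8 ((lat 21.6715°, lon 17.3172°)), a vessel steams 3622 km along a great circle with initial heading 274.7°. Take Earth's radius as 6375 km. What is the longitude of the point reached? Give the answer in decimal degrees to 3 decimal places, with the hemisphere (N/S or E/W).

δ = d/R = 3622/6375 = 0.568157 rad
φ₂ = arcsin(sin φ₁ cos δ + cos φ₁ sin δ cos θ)
   = arcsin(0.36928·0.84289 + 0.92932·0.53808·0.08194) = 20.62443°
λ₂ = λ₁ + atan2(sin θ sin δ cos φ₁, cos δ − sin φ₁ sin φ₂) = -17.64204°

17.642°W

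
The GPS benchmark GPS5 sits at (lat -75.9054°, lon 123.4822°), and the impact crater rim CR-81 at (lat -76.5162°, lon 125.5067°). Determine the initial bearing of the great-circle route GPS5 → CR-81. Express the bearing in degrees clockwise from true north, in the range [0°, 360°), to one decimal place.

Δλ = 2.0245°
y = sin Δλ · cos φ₂ = 0.008237
x = cos φ₁ sin φ₂ − sin φ₁ cos φ₂ cos Δλ = -0.010801
θ = atan2(y, x) = 142.6708° → 142.6708° (mod 360°)

142.7°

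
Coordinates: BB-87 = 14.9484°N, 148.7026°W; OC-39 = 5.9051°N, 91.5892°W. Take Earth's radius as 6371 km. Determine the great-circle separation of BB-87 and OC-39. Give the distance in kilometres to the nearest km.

Δφ = -9.0433°,  Δλ = 57.1134°
a = sin²(Δφ/2) + cos φ₁ cos φ₂ sin²(Δλ/2) = 0.225821
c = 2·arcsin(√a) = 0.990398 rad = 56.7456°
d = R·c = 6371 × 0.990398 = 6309.8 km

6310 km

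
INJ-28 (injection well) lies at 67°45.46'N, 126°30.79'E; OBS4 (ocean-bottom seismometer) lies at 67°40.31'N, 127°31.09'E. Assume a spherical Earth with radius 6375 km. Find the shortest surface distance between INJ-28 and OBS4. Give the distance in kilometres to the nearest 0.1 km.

43.5 km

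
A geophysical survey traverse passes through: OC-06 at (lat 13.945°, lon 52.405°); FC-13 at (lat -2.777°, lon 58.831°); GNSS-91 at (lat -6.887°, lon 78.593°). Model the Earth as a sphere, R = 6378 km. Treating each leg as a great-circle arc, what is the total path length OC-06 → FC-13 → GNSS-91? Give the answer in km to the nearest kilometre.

4231 km

OC-06→FC-13: c = 0.312325 rad, d = 1992.01 km
FC-13→GNSS-91: c = 0.351006 rad, d = 2238.72 km
Total = 1992.01 + 2238.72 = 4230.73 km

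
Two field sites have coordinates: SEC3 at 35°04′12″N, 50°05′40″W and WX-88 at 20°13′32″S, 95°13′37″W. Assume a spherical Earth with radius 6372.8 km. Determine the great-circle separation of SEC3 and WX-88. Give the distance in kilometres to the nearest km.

SEC3: φ = +35.07000°, λ = -50.09444°
WX-88: φ = -20.22556°, λ = -95.22694°
Δφ = -55.2956°,  Δλ = -45.1325°
a = sin²(Δφ/2) + cos φ₁ cos φ₂ sin²(Δλ/2) = 0.328426
c = 2·arcsin(√a) = 1.220529 rad = 69.9312°
d = R·c = 6372.8 × 1.220529 = 7778.2 km

7778 km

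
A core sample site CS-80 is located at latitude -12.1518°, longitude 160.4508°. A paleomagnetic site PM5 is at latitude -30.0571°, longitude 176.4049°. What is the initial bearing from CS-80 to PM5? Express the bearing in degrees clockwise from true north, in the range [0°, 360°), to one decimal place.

Δλ = 15.9541°
y = sin Δλ · cos φ₂ = 0.237905
x = cos φ₁ sin φ₂ − sin φ₁ cos φ₂ cos Δλ = -0.314462
θ = atan2(y, x) = 142.8909° → 142.8909° (mod 360°)

142.9°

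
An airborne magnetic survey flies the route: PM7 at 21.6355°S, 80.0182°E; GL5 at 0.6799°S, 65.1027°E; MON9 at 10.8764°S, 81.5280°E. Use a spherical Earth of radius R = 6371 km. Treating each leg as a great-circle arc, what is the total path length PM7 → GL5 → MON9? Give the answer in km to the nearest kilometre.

4976 km

PM7→GL5: c = 0.445163 rad, d = 2836.14 km
GL5→MON9: c = 0.335847 rad, d = 2139.68 km
Total = 2836.14 + 2139.68 = 4975.82 km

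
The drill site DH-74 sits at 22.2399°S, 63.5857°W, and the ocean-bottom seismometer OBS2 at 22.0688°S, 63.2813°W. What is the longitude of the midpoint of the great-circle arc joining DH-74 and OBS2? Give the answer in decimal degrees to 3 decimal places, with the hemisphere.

63.433°W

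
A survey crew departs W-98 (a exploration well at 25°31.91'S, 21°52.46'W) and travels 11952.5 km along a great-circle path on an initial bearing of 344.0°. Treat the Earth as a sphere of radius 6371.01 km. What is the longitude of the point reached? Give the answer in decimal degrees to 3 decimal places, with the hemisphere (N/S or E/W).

86.631°W

W-98: φ = -25.53183°, λ = -21.87433°
δ = d/R = 11952.5/6371.01 = 1.876076 rad
φ₂ = arcsin(sin φ₁ cos δ + cos φ₁ sin δ cos θ)
   = arcsin(-0.43101·-0.30056 + 0.90235·0.95376·0.96126) = 73.10326°
λ₂ = λ₁ + atan2(sin θ sin δ cos φ₁, cos δ − sin φ₁ sin φ₂) = -86.63118°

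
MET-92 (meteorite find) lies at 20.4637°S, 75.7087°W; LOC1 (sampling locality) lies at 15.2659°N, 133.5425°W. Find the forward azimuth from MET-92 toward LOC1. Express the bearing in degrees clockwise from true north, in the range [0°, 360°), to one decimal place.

297.6°

Δλ = -57.8338°
y = sin Δλ · cos φ₂ = -0.816638
x = cos φ₁ sin φ₂ − sin φ₁ cos φ₂ cos Δλ = 0.426242
θ = atan2(y, x) = -62.4378° → 297.5622° (mod 360°)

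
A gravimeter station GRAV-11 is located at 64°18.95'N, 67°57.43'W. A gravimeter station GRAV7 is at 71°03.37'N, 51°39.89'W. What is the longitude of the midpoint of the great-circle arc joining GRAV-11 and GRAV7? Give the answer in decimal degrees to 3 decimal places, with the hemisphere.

60.988°W

GRAV-11: φ = +64.31583°, λ = -67.95717°
GRAV7: φ = +71.05617°, λ = -51.66483°
Bx = cos φ₂ cos Δλ = 0.311604,  By = cos φ₂ sin Δλ = 0.091074
φₘ = atan2(sin φ₁ + sin φ₂, √((cos φ₁ + Bx)² + By²)) = 67.88515°
λₘ = λ₁ + atan2(By, cos φ₁ + Bx) = -60.98763°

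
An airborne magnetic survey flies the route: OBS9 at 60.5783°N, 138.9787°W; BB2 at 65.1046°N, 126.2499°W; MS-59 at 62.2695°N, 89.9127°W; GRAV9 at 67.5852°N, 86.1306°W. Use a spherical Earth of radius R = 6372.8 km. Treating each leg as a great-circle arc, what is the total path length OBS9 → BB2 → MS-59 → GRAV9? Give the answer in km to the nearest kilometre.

OBS9→BB2: c = 0.128157 rad, d = 816.72 km
BB2→MS-59: c = 0.281334 rad, d = 1792.88 km
MS-59→GRAV9: c = 0.096858 rad, d = 617.26 km
Total = 816.72 + 1792.88 + 617.26 = 3226.86 km

3227 km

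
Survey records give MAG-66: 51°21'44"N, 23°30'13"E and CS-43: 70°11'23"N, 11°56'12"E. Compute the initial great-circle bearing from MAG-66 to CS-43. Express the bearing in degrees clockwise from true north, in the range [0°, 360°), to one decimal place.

MAG-66: φ = +51.36222°, λ = +23.50361°
CS-43: φ = +70.18972°, λ = +11.93667°
Δλ = -11.5669°
y = sin Δλ · cos φ₂ = -0.067955
x = cos φ₁ sin φ₂ − sin φ₁ cos φ₂ cos Δλ = 0.328096
θ = atan2(y, x) = -11.7016° → 348.2984° (mod 360°)

348.3°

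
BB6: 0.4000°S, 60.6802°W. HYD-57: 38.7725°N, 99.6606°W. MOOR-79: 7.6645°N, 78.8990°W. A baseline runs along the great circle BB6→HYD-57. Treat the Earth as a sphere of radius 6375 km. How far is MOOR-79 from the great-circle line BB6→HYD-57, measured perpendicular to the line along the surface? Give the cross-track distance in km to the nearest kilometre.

1016 km

δ₁₃ = central angle BB6→MOOR-79 = 0.346905 rad  (haversine)
θ₁₃ = bearing BB6→MOOR-79 = 294.306°,  θ₁₂ = bearing BB6→HYD-57 = 322.120°
dₓₜ = R·arcsin(sin δ₁₃ · sin(θ₁₃ − θ₁₂)) = 6375·arcsin(0.33999·sin(-27.814°)) = -1015.632 km
|dₓₜ| = 1015.632 km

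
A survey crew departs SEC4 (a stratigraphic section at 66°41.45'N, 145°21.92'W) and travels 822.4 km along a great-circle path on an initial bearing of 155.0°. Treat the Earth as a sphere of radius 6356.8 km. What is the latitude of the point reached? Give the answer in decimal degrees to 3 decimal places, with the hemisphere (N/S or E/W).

59.819°N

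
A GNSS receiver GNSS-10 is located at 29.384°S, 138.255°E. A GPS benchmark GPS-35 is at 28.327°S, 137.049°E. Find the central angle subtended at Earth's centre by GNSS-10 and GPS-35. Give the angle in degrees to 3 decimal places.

Δφ = 1.0570°,  Δλ = -1.2060°
a = sin²(Δφ/2) + cos φ₁ cos φ₂ sin²(Δλ/2) = 0.000170
c = 2·arcsin(√a) = 0.026080 rad = 1.4943°

1.494°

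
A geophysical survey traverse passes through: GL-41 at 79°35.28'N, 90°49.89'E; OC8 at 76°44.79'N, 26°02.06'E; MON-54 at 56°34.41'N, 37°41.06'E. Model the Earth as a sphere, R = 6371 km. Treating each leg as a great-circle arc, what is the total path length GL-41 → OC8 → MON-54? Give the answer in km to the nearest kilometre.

3719 km

GL-41: φ = +79.58800°, λ = +90.83150°
OC8: φ = +76.74650°, λ = +26.03433°
MON-54: φ = +56.57350°, λ = +37.68433°
GL-41→OC8: c = 0.224162 rad, d = 1428.14 km
OC8→MON-54: c = 0.359554 rad, d = 2290.72 km
Total = 1428.14 + 2290.72 = 3718.85 km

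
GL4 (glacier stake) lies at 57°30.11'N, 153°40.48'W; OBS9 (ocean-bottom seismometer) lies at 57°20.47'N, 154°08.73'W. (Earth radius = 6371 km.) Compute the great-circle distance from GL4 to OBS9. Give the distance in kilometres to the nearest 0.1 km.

GL4: φ = +57.50183°, λ = -153.67467°
OBS9: φ = +57.34117°, λ = -154.14550°
Δφ = -0.1607°,  Δλ = -0.4708°
a = sin²(Δφ/2) + cos φ₁ cos φ₂ sin²(Δλ/2) = 0.000007
c = 2·arcsin(√a) = 0.005239 rad = 0.3001°
d = R·c = 6371 × 0.005239 = 33.4 km

33.4 km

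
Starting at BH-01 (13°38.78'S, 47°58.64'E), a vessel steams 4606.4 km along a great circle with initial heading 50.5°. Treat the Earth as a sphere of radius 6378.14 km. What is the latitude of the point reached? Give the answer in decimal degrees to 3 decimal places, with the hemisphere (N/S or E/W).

13.390°N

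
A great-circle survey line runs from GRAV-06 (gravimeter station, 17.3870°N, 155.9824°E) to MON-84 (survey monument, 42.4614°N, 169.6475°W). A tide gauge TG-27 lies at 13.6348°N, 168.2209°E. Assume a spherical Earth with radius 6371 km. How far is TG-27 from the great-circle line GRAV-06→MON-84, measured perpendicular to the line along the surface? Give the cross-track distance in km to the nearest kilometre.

δ₁₃ = central angle GRAV-06→TG-27 = 0.215920 rad  (haversine)
θ₁₃ = bearing GRAV-06→TG-27 = 105.941°,  θ₁₂ = bearing GRAV-06→MON-84 = 42.016°
dₓₜ = R·arcsin(sin δ₁₃ · sin(θ₁₃ − θ₁₂)) = 6371·arcsin(0.21425·sin(63.925°)) = 1233.730 km
|dₓₜ| = 1233.730 km

1234 km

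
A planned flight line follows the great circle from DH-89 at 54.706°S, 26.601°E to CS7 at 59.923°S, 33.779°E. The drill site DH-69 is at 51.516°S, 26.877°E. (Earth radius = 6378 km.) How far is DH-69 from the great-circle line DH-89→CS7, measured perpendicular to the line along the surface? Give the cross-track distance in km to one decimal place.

212.5 km

δ₁₃ = central angle DH-89→DH-69 = 0.055751 rad  (haversine)
θ₁₃ = bearing DH-89→DH-69 = 3.084°,  θ₁₂ = bearing DH-89→CS7 = 146.367°
dₓₜ = R·arcsin(sin δ₁₃ · sin(θ₁₃ − θ₁₂)) = 6378·arcsin(0.05572·sin(-143.283°)) = -212.518 km
|dₓₜ| = 212.518 km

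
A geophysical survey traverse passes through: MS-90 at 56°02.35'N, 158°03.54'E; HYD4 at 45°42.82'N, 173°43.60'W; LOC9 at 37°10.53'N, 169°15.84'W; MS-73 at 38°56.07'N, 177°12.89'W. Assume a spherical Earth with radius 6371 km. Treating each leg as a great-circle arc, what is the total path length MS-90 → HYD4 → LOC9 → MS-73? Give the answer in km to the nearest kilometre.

4007 km

MS-90: φ = +56.03917°, λ = +158.05900°
HYD4: φ = +45.71367°, λ = -173.72667°
LOC9: φ = +37.17550°, λ = -169.26400°
MS-73: φ = +38.93450°, λ = -177.21483°
MS-90→HYD4: c = 0.355534 rad, d = 2265.11 km
HYD4→LOC9: c = 0.159980 rad, d = 1019.23 km
LOC9→MS-73: c = 0.113456 rad, d = 722.83 km
Total = 2265.11 + 1019.23 + 722.83 = 4007.17 km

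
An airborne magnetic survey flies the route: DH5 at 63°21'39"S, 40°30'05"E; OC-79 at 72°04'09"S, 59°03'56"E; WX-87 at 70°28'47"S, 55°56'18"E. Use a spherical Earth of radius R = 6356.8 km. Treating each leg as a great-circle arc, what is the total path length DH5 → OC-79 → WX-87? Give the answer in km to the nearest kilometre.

1440 km

DH5: φ = -63.36083°, λ = +40.50139°
OC-79: φ = -72.06917°, λ = +59.06556°
WX-87: φ = -70.47972°, λ = +55.93833°
DH5→OC-79: c = 0.193749 rad, d = 1231.62 km
OC-79→WX-87: c = 0.032802 rad, d = 208.52 km
Total = 1231.62 + 208.52 = 1440.14 km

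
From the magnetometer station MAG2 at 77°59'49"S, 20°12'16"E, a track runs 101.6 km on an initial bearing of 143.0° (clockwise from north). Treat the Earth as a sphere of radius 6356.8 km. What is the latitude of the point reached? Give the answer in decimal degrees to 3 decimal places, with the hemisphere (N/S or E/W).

78.715°S

MAG2: φ = -77.99694°, λ = +20.20444°
δ = d/R = 101.6/6356.8 = 0.015983 rad
φ₂ = arcsin(sin φ₁ cos δ + cos φ₁ sin δ cos θ)
   = arcsin(-0.97814·0.99987 + 0.20796·0.01598·-0.79864) = -78.71503°
λ₂ = λ₁ + atan2(sin θ sin δ cos φ₁, cos δ − sin φ₁ sin φ₂) = 23.02173°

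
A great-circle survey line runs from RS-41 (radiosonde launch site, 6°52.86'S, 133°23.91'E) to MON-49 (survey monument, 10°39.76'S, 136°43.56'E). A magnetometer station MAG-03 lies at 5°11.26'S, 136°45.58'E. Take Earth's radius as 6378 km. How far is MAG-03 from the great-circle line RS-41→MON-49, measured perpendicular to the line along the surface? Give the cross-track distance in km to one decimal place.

404.5 km

RS-41: φ = -6.88100°, λ = +133.39850°
MON-49: φ = -10.66267°, λ = +136.72600°
MAG-03: φ = -5.18767°, λ = +136.75967°
δ₁₃ = central angle RS-41→MAG-03 = 0.065395 rad  (haversine)
θ₁₃ = bearing RS-41→MAG-03 = 63.317°,  θ₁₂ = bearing RS-41→MON-49 = 139.230°
dₓₜ = R·arcsin(sin δ₁₃ · sin(θ₁₃ − θ₁₂)) = 6378·arcsin(0.06535·sin(-75.913°)) = -404.531 km
|dₓₜ| = 404.531 km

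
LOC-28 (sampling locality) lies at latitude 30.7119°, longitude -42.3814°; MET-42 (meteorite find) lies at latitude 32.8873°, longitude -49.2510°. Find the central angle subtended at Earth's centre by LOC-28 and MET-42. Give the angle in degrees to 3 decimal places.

Δφ = 2.1754°,  Δλ = -6.8696°
a = sin²(Δφ/2) + cos φ₁ cos φ₂ sin²(Δλ/2) = 0.002952
c = 2·arcsin(√a) = 0.108715 rad = 6.2289°

6.229°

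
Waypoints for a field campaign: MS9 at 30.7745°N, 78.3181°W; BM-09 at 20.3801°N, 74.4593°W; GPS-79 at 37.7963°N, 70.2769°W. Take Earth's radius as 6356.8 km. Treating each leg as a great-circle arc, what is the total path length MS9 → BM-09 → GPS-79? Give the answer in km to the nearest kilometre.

3190 km

MS9→BM-09: c = 0.191272 rad, d = 1215.88 km
BM-09→GPS-79: c = 0.310493 rad, d = 1973.74 km
Total = 1215.88 + 1973.74 = 3189.62 km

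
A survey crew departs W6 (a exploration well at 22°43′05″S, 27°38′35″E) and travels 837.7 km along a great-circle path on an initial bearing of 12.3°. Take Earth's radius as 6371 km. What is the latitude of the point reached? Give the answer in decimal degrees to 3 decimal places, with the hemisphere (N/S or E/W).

W6: φ = -22.71806°, λ = +27.64306°
δ = d/R = 837.7/6371 = 0.131486 rad
φ₂ = arcsin(sin φ₁ cos δ + cos φ₁ sin δ cos θ)
   = arcsin(-0.38620·0.99137 + 0.92242·0.13111·0.97705) = -15.34931°
λ₂ = λ₁ + atan2(sin θ sin δ cos φ₁, cos δ − sin φ₁ sin φ₂) = 29.30275°

15.349°S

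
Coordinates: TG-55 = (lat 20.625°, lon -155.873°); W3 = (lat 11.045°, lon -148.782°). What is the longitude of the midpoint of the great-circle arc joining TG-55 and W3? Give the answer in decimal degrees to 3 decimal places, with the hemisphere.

152.243°W

Bx = cos φ₂ cos Δλ = 0.973970,  By = cos φ₂ sin Δλ = 0.121159
φₘ = atan2(sin φ₁ + sin φ₂, √((cos φ₁ + Bx)² + By²)) = 15.86382°
λₘ = λ₁ + atan2(By, cos φ₁ + Bx) = -152.24313°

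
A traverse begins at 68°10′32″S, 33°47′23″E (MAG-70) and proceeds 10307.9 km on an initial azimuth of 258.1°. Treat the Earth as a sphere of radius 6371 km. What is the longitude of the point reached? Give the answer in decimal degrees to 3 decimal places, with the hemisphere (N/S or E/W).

68.265°W

MAG-70: φ = -68.17556°, λ = +33.78972°
δ = d/R = 10307.9/6371 = 1.617941 rad
φ₂ = arcsin(sin φ₁ cos δ + cos φ₁ sin δ cos θ)
   = arcsin(-0.92833·-0.04713 + 0.37176·0.99889·-0.20620) = -1.88107°
λ₂ = λ₁ + atan2(sin θ sin δ cos φ₁, cos δ − sin φ₁ sin φ₂) = -68.26495°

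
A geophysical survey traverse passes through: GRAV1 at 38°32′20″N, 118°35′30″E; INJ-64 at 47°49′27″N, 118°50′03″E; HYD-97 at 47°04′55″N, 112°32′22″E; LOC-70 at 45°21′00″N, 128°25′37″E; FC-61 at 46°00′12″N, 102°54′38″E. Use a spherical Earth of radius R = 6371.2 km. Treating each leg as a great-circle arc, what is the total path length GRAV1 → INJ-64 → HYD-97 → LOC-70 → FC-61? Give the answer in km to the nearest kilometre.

4724 km

GRAV1: φ = +38.53889°, λ = +118.59167°
INJ-64: φ = +47.82417°, λ = +118.83417°
HYD-97: φ = +47.08194°, λ = +112.53944°
LOC-70: φ = +45.35000°, λ = +128.42694°
FC-61: φ = +46.00333°, λ = +102.91056°
GRAV1→INJ-64: c = 0.162088 rad, d = 1032.69 km
INJ-64→HYD-97: c = 0.075388 rad, d = 480.31 km
HYD-97→LOC-70: c = 0.193886 rad, d = 1235.29 km
LOC-70→FC-61: c = 0.310041 rad, d = 1975.33 km
Total = 1032.69 + 480.31 + 1235.29 + 1975.33 = 4723.63 km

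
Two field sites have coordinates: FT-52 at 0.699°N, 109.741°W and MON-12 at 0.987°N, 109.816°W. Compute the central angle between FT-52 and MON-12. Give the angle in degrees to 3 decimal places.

0.298°

Δφ = 0.2880°,  Δλ = -0.0750°
a = sin²(Δφ/2) + cos φ₁ cos φ₂ sin²(Δλ/2) = 0.000007
c = 2·arcsin(√a) = 0.005194 rad = 0.2976°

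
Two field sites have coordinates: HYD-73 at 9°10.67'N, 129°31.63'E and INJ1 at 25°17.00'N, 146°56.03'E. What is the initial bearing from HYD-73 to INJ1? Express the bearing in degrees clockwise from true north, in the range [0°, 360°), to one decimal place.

43.6°

HYD-73: φ = +9.17783°, λ = +129.52717°
INJ1: φ = +25.28333°, λ = +146.93383°
Δλ = 17.4067°
y = sin Δλ · cos φ₂ = 0.270495
x = cos φ₁ sin φ₂ − sin φ₁ cos φ₂ cos Δλ = 0.284011
θ = atan2(y, x) = 43.6037° → 43.6037° (mod 360°)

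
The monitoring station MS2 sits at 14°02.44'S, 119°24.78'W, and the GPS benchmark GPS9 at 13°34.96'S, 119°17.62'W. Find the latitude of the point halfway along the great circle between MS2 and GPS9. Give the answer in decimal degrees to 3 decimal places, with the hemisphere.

13.812°S

MS2: φ = -14.04067°, λ = -119.41300°
GPS9: φ = -13.58267°, λ = -119.29367°
Bx = cos φ₂ cos Δλ = 0.972030,  By = cos φ₂ sin Δλ = 0.002025
φₘ = atan2(sin φ₁ + sin φ₂, √((cos φ₁ + Bx)² + By²)) = -13.81167°
λₘ = λ₁ + atan2(By, cos φ₁ + Bx) = -119.35327°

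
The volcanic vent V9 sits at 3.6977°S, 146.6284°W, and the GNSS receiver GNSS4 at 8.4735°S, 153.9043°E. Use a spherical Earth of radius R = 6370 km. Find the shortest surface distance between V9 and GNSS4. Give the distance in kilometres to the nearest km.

Δφ = -4.7758°,  Δλ = -59.4673°
a = sin²(Δφ/2) + cos φ₁ cos φ₂ sin²(Δλ/2) = 0.244529
c = 2·arcsin(√a) = 1.034517 rad = 59.2734°
d = R·c = 6370 × 1.034517 = 6589.9 km

6590 km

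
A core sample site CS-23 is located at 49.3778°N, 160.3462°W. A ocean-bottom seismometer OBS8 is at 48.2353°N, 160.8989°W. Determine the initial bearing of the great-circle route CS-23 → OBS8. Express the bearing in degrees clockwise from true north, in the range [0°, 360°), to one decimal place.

197.9°

Δλ = -0.5527°
y = sin Δλ · cos φ₂ = -0.006425
x = cos φ₁ sin φ₂ − sin φ₁ cos φ₂ cos Δλ = -0.019916
θ = atan2(y, x) = -162.1193° → 197.8807° (mod 360°)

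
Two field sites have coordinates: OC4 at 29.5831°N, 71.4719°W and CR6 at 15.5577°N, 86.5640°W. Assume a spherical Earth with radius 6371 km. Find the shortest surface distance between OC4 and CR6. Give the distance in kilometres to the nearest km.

Δφ = -14.0254°,  Δλ = -15.0921°
a = sin²(Δφ/2) + cos φ₁ cos φ₂ sin²(Δλ/2) = 0.029354
c = 2·arcsin(√a) = 0.344359 rad = 19.7303°
d = R·c = 6371 × 0.344359 = 2193.9 km

2194 km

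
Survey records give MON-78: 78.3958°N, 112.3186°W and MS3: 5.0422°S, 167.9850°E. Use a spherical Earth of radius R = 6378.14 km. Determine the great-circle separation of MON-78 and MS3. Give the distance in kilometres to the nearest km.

Δφ = -83.4380°,  Δλ = -79.6964°
a = sin²(Δφ/2) + cos φ₁ cos φ₂ sin²(Δλ/2) = 0.525127
c = 2·arcsin(√a) = 1.621071 rad = 92.8805°
d = R·c = 6378.14 × 1.621071 = 10339.4 km

10339 km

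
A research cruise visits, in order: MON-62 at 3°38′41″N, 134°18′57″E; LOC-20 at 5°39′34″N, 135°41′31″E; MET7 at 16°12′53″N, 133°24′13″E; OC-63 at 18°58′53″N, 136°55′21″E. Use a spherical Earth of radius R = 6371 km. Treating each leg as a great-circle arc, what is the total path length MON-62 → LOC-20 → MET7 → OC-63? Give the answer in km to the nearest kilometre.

MON-62: φ = +3.64472°, λ = +134.31583°
LOC-20: φ = +5.65944°, λ = +135.69194°
MET7: φ = +16.21472°, λ = +133.40361°
OC-63: φ = +18.98139°, λ = +136.92250°
MON-62→LOC-20: c = 0.042538 rad, d = 271.01 km
LOC-20→MET7: c = 0.188339 rad, d = 1199.91 km
MET7→OC-63: c = 0.075881 rad, d = 483.44 km
Total = 271.01 + 1199.91 + 483.44 = 1954.35 km

1954 km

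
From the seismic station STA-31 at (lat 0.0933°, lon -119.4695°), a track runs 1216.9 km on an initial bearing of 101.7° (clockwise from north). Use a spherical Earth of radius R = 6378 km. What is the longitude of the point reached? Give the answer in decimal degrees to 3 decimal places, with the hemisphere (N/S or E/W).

108.760°W

δ = d/R = 1216.9/6378 = 0.190796 rad
φ₂ = arcsin(sin φ₁ cos δ + cos φ₁ sin δ cos θ)
   = arcsin(0.00163·0.98185 + 1.00000·0.18964·-0.20279) = -2.11228°
λ₂ = λ₁ + atan2(sin θ sin δ cos φ₁, cos δ − sin φ₁ sin φ₂) = -108.76015°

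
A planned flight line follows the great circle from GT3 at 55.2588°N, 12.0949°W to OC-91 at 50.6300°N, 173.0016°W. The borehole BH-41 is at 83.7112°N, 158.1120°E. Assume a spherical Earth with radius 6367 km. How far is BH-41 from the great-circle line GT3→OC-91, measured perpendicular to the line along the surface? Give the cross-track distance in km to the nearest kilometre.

1026 km

δ₁₃ = central angle GT3→BH-41 = 0.714722 rad  (haversine)
θ₁₃ = bearing GT3→BH-41 = 1.629°,  θ₁₂ = bearing GT3→OC-91 = 347.463°
dₓₜ = R·arcsin(sin δ₁₃ · sin(θ₁₃ − θ₁₂)) = 6367·arcsin(0.65541·sin(-345.834°)) = 1025.663 km
|dₓₜ| = 1025.663 km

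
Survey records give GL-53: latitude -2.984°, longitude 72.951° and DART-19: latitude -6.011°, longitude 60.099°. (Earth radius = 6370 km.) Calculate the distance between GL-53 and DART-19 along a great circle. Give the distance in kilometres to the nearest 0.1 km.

Δφ = -3.0270°,  Δλ = -12.8520°
a = sin²(Δφ/2) + cos φ₁ cos φ₂ sin²(Δλ/2) = 0.013138
c = 2·arcsin(√a) = 0.229746 rad = 13.1635°
d = R·c = 6370 × 0.229746 = 1463.5 km

1463.5 km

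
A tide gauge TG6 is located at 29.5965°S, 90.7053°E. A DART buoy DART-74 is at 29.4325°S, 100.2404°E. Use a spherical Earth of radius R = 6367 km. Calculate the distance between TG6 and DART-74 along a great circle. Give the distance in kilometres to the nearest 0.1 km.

922.0 km

Δφ = 0.1640°,  Δλ = 9.5351°
a = sin²(Δφ/2) + cos φ₁ cos φ₂ sin²(Δλ/2) = 0.005233
c = 2·arcsin(√a) = 0.144810 rad = 8.2970°
d = R·c = 6367 × 0.144810 = 922.0 km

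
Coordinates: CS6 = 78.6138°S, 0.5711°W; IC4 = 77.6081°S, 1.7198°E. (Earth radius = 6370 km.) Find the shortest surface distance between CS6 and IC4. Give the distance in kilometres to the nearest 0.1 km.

123.5 km

Δφ = 1.0057°,  Δλ = 2.2909°
a = sin²(Δφ/2) + cos φ₁ cos φ₂ sin²(Δλ/2) = 0.000094
c = 2·arcsin(√a) = 0.019386 rad = 1.1107°
d = R·c = 6370 × 0.019386 = 123.5 km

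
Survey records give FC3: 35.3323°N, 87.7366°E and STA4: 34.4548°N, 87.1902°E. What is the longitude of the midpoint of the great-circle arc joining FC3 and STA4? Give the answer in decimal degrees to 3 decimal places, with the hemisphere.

Bx = cos φ₂ cos Δλ = 0.824535,  By = cos φ₂ sin Δλ = -0.007863
φₘ = atan2(sin φ₁ + sin φ₂, √((cos φ₁ + Bx)² + By²)) = 34.89386°
λₘ = λ₁ + atan2(By, cos φ₁ + Bx) = 87.46194°

87.462°E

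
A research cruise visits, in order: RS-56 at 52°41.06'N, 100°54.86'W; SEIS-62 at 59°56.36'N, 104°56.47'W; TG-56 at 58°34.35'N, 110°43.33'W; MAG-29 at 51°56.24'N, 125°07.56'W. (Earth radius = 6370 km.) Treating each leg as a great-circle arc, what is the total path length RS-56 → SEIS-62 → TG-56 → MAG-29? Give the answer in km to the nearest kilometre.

2375 km

RS-56: φ = +52.68433°, λ = -100.91433°
SEIS-62: φ = +59.93933°, λ = -104.94117°
TG-56: φ = +58.57250°, λ = -110.72217°
MAG-29: φ = +51.93733°, λ = -125.12600°
RS-56→SEIS-62: c = 0.132428 rad, d = 843.56 km
SEIS-62→TG-56: c = 0.056804 rad, d = 361.84 km
TG-56→MAG-29: c = 0.183576 rad, d = 1169.38 km
Total = 843.56 + 361.84 + 1169.38 = 2374.78 km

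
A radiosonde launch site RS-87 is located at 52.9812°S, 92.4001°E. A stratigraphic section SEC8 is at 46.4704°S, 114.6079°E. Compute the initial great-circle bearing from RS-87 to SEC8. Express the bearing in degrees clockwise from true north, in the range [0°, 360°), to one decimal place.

74.4°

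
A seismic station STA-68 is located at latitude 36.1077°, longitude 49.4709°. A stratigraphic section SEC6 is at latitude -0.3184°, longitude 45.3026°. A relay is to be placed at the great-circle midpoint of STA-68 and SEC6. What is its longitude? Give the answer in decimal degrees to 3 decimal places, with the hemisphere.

Bx = cos φ₂ cos Δλ = 0.997339,  By = cos φ₂ sin Δλ = -0.072685
φₘ = atan2(sin φ₁ + sin φ₂, √((cos φ₁ + Bx)² + By²)) = 17.90561°
λₘ = λ₁ + atan2(By, cos φ₁ + Bx) = 47.16523°

47.165°E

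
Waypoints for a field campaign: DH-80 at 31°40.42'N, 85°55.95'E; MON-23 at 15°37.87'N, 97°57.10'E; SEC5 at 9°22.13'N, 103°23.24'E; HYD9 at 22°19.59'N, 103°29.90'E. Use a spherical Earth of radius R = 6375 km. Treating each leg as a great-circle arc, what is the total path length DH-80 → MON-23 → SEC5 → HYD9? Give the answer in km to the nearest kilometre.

4516 km

DH-80: φ = +31.67367°, λ = +85.93250°
MON-23: φ = +15.63117°, λ = +97.95167°
SEC5: φ = +9.36883°, λ = +103.38733°
HYD9: φ = +22.32650°, λ = +103.49833°
DH-80→MON-23: c = 0.338992 rad, d = 2161.08 km
MON-23→SEC5: c = 0.143230 rad, d = 913.09 km
SEC5→HYD9: c = 0.226162 rad, d = 1441.78 km
Total = 2161.08 + 913.09 + 1441.78 = 4515.95 km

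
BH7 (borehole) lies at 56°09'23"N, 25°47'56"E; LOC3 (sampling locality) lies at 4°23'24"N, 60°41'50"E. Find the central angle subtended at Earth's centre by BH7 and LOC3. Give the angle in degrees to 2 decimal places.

58.73°

BH7: φ = +56.15639°, λ = +25.79889°
LOC3: φ = +4.39000°, λ = +60.69722°
Δφ = -51.7664°,  Δλ = 34.8983°
a = sin²(Δφ/2) + cos φ₁ cos φ₂ sin²(Δλ/2) = 0.240495
c = 2·arcsin(√a) = 1.025104 rad = 58.7341°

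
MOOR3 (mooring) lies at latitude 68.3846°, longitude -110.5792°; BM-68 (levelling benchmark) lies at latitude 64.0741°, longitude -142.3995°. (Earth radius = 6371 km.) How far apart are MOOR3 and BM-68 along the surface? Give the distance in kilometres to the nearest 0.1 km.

1484.8 km

Δφ = -4.3105°,  Δλ = -31.8203°
a = sin²(Δφ/2) + cos φ₁ cos φ₂ sin²(Δλ/2) = 0.013517
c = 2·arcsin(√a) = 0.233054 rad = 13.3530°
d = R·c = 6371 × 0.233054 = 1484.8 km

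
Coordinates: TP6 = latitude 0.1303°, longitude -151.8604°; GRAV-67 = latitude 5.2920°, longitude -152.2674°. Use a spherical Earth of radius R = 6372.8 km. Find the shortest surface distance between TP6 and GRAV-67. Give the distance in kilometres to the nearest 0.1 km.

Δφ = 5.1617°,  Δλ = -0.4070°
a = sin²(Δφ/2) + cos φ₁ cos φ₂ sin²(Δλ/2) = 0.002040
c = 2·arcsin(√a) = 0.090367 rad = 5.1777°
d = R·c = 6372.8 × 0.090367 = 575.9 km

575.9 km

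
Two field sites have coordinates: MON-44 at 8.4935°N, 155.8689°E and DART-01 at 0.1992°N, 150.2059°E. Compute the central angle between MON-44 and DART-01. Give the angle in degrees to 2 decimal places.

10.03°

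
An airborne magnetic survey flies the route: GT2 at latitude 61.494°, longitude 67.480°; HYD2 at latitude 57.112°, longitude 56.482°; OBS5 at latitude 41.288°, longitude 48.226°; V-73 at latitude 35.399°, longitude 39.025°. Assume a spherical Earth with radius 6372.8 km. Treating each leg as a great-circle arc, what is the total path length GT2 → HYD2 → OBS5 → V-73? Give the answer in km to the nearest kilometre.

GT2→HYD2: c = 0.124037 rad, d = 790.46 km
HYD2→OBS5: c = 0.291286 rad, d = 1856.31 km
OBS5→V-73: c = 0.162402 rad, d = 1034.95 km
Total = 790.46 + 1856.31 + 1034.95 = 3681.72 km

3682 km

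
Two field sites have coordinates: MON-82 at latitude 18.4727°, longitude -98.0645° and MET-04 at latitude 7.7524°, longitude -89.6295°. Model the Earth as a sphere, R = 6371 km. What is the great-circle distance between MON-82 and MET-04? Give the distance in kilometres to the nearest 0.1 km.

Δφ = -10.7203°,  Δλ = 8.4350°
a = sin²(Δφ/2) + cos φ₁ cos φ₂ sin²(Δλ/2) = 0.013810
c = 2·arcsin(√a) = 0.235572 rad = 13.4973°
d = R·c = 6371 × 0.235572 = 1500.8 km

1500.8 km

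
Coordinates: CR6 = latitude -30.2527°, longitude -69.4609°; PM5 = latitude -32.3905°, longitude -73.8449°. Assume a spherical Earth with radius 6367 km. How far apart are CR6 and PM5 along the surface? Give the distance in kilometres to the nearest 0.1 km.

Δφ = -2.1378°,  Δλ = -4.3840°
a = sin²(Δφ/2) + cos φ₁ cos φ₂ sin²(Δλ/2) = 0.001415
c = 2·arcsin(√a) = 0.075253 rad = 4.3117°
d = R·c = 6367 × 0.075253 = 479.1 km

479.1 km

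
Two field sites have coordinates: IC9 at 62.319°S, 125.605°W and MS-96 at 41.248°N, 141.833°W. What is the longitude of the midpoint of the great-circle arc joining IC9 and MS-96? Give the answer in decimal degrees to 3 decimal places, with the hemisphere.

135.648°W

Bx = cos φ₂ cos Δλ = 0.721907,  By = cos φ₂ sin Δλ = -0.210116
φₘ = atan2(sin φ₁ + sin φ₂, √((cos φ₁ + Bx)² + By²)) = -10.63372°
λₘ = λ₁ + atan2(By, cos φ₁ + Bx) = -135.64770°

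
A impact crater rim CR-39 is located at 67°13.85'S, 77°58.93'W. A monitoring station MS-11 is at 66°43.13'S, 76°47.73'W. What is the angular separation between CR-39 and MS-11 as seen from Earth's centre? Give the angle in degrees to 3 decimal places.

0.691°

CR-39: φ = -67.23083°, λ = -77.98217°
MS-11: φ = -66.71883°, λ = -76.79550°
Δφ = 0.5120°,  Δλ = 1.1867°
a = sin²(Δφ/2) + cos φ₁ cos φ₂ sin²(Δλ/2) = 0.000036
c = 2·arcsin(√a) = 0.012061 rad = 0.6910°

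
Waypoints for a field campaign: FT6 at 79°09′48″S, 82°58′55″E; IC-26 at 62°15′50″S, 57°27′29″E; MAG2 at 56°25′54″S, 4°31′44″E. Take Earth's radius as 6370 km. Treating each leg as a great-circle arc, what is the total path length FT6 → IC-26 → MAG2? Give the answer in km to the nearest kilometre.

5037 km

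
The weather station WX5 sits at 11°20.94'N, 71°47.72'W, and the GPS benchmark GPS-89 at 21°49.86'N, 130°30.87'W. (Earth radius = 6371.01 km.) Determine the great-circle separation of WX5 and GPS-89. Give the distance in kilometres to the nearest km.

WX5: φ = +11.34900°, λ = -71.79533°
GPS-89: φ = +21.83100°, λ = -130.51450°
Δφ = 10.4820°,  Δλ = -58.7192°
a = sin²(Δφ/2) + cos φ₁ cos φ₂ sin²(Δλ/2) = 0.227125
c = 2·arcsin(√a) = 0.993512 rad = 56.9241°
d = R·c = 6371.01 × 0.993512 = 6329.7 km

6330 km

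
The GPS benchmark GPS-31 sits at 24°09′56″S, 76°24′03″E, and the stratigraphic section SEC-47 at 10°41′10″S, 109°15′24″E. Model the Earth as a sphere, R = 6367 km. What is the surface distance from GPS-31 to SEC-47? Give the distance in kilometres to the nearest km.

GPS-31: φ = -24.16556°, λ = +76.40083°
SEC-47: φ = -10.68611°, λ = +109.25667°
Δφ = 13.4794°,  Δλ = 32.8558°
a = sin²(Δφ/2) + cos φ₁ cos φ₂ sin²(Δλ/2) = 0.085480
c = 2·arcsin(√a) = 0.593406 rad = 33.9997°
d = R·c = 6367 × 0.593406 = 3778.2 km

3778 km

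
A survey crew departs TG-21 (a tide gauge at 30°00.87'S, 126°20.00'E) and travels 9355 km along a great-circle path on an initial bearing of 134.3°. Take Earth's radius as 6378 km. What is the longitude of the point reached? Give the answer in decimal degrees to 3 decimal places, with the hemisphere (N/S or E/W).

TG-21: φ = -30.01450°, λ = +126.33333°
δ = d/R = 9355/6378 = 1.466761 rad
φ₂ = arcsin(sin φ₁ cos δ + cos φ₁ sin δ cos θ)
   = arcsin(-0.50022·0.10385 + 0.86590·0.99459·-0.69842) = -40.80101°
λ₂ = λ₁ + atan2(sin θ sin δ cos φ₁, cos δ − sin φ₁ sin φ₂) = -123.77567°

123.776°W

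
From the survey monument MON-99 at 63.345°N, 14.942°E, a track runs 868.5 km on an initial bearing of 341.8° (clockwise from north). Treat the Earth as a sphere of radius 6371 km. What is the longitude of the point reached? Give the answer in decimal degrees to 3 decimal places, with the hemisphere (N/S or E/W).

7.592°E

δ = d/R = 868.5/6371 = 0.136321 rad
φ₂ = arcsin(sin φ₁ cos δ + cos φ₁ sin δ cos θ)
   = arcsin(0.89372·0.99072 + 0.44862·0.13590·0.94997) = 70.62185°
λ₂ = λ₁ + atan2(sin θ sin δ cos φ₁, cos δ − sin φ₁ sin φ₂) = 7.59224°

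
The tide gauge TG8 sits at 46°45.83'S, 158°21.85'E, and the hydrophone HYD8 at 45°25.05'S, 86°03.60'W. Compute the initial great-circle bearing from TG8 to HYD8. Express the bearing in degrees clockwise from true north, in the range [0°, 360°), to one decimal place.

TG8: φ = -46.76383°, λ = +158.36417°
HYD8: φ = -45.41750°, λ = -86.06000°
Δλ = 115.5758°
y = sin Δλ · cos φ₂ = 0.633156
x = cos φ₁ sin φ₂ − sin φ₁ cos φ₂ cos Δλ = -0.708658
θ = atan2(y, x) = 138.2205° → 138.2205° (mod 360°)

138.2°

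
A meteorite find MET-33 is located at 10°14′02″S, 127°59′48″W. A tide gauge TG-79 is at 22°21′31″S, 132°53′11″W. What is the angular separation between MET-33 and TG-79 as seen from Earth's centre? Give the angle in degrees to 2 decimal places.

13.00°

MET-33: φ = -10.23389°, λ = -127.99667°
TG-79: φ = -22.35861°, λ = -132.88639°
Δφ = -12.1247°,  Δλ = -4.8897°
a = sin²(Δφ/2) + cos φ₁ cos φ₂ sin²(Δλ/2) = 0.012810
c = 2·arcsin(√a) = 0.226847 rad = 12.9974°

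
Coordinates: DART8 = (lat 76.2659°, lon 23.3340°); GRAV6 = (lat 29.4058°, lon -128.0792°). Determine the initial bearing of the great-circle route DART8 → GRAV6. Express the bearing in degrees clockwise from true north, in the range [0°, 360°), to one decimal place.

334.1°

Δλ = -151.4132°
y = sin Δλ · cos φ₂ = -0.416843
x = cos φ₁ sin φ₂ − sin φ₁ cos φ₂ cos Δλ = 0.859661
θ = atan2(y, x) = -25.8684° → 334.1316° (mod 360°)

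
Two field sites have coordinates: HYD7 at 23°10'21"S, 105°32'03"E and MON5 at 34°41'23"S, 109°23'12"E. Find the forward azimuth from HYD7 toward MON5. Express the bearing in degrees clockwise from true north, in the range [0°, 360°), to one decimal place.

164.6°

HYD7: φ = -23.17250°, λ = +105.53417°
MON5: φ = -34.68972°, λ = +109.38667°
Δλ = 3.8525°
y = sin Δλ · cos φ₂ = 0.055245
x = cos φ₁ sin φ₂ − sin φ₁ cos φ₂ cos Δλ = -0.200394
θ = atan2(y, x) = 164.5873° → 164.5873° (mod 360°)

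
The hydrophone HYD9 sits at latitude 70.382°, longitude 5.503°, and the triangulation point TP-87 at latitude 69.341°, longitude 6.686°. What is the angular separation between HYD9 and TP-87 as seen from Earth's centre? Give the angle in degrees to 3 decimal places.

Δφ = -1.0410°,  Δλ = 1.1830°
a = sin²(Δφ/2) + cos φ₁ cos φ₂ sin²(Δλ/2) = 0.000095
c = 2·arcsin(√a) = 0.019509 rad = 1.1178°

1.118°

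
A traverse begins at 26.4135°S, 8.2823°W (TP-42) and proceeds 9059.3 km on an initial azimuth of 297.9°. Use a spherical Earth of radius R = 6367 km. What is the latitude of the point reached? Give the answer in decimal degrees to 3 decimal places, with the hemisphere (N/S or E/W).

δ = d/R = 9059.3/6367 = 1.422852 rad
φ₂ = arcsin(sin φ₁ cos δ + cos φ₁ sin δ cos θ)
   = arcsin(-0.44485·0.14741 + 0.89561·0.98908·0.46793) = 20.42192°
λ₂ = λ₁ + atan2(sin θ sin δ cos φ₁, cos δ − sin φ₁ sin φ₂) = -77.14760°

20.422°N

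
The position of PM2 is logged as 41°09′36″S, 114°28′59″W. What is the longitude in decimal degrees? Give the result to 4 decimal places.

114.4831°W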